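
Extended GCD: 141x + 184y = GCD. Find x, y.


Tabular extended Euclidean (each row: r = 141*s + 184*t):
r=141, s=1, t=0
r=184, s=0, t=1
q=0: r=141, s=1, t=0   [141*(1) + 184*(0) = 141]
q=1: r=43, s=-1, t=1   [141*(-1) + 184*(1) = 43]
q=3: r=12, s=4, t=-3   [141*(4) + 184*(-3) = 12]
q=3: r=7, s=-13, t=10   [141*(-13) + 184*(10) = 7]
q=1: r=5, s=17, t=-13   [141*(17) + 184*(-13) = 5]
q=1: r=2, s=-30, t=23   [141*(-30) + 184*(23) = 2]
q=2: r=1, s=77, t=-59   [141*(77) + 184*(-59) = 1]
q=2: r=0, s=-184, t=141   [141*(-184) + 184*(141) = 0]
GCD = 1; from the row with r=1: x=77, y=-59
Check: 141*(77) + 184*(-59) = 10857 - 10856 = 1

GCD = 1, x = 77, y = -59


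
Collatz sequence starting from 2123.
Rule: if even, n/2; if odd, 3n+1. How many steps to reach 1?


2123 → 6370 → 3185 → 9556 → 4778 → 2389 → 7168 → 3584 → 1792 → 896 → 448 → 224 → 112 → 56 → 28 → 14 → 7 → 22 → 11 → 34 → 17 → 52 → 26 → 13 → 40 → 20 → 10 → 5 → 16 → 8 → 4 → 2 → 1
Total steps = 32

32 steps


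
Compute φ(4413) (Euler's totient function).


4413 = 3 × 1471
Prime factors: 3, 1471
φ(4413) = 4413 × (1-1/3) × (1-1/1471)
= 4413 × 2/3 × 1470/1471 = 2940

φ(4413) = 2940


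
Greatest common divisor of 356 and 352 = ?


356 = 1 * 352 + 4
352 = 88 * 4 + 0
GCD = 4


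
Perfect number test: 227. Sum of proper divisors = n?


Proper divisors of 227: 1
Sum = 1 = 1

No, 227 is not perfect (1 ≠ 227)


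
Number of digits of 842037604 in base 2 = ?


842037604 in base 2 = 110010001100000111100101100100
Number of digits = 30

30 digits (base 2)


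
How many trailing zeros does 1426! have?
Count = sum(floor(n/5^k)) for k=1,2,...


floor(1426/5) = 285
floor(1426/25) = 57
floor(1426/125) = 11
floor(1426/625) = 2
Total = 355

355 trailing zeros


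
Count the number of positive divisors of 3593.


3593 = 3593^1
d(3593) = (1+1) = 2

2 divisors


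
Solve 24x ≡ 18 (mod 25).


GCD(24, 25) = 1, unique solution
a^(-1) mod 25 = 24
x = 24 * 18 mod 25 = 7

x ≡ 7 (mod 25)


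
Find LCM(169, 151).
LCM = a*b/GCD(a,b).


GCD(169, 151) = 1
LCM = 169*151/1 = 25519/1 = 25519

LCM = 25519


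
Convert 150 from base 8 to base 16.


150 (base 8) = 104 (decimal)
104 (decimal) = 68 (base 16)


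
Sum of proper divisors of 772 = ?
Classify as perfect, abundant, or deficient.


Proper divisors: 1, 2, 4, 193, 386
Sum = 1 + 2 + 4 + 193 + 386 = 586
586 < 772 → deficient

s(772) = 586 (deficient)


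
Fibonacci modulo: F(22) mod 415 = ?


F(k) mod 415 for k=1..22:
1, 1, 2, 3, 5, 8, 13, 21, 34, 55, 89, 144, 233, 377, 195, 157, 352, 94, 31, 125, 156, 281
F(22) mod 415 = 281


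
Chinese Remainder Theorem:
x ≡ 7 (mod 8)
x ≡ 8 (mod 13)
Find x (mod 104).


M = 8*13 = 104
M1 = M/8 = 13, M2 = M/13 = 8
M1^(-1) mod 8 = 5, M2^(-1) mod 13 = 5
x = 7*13*5 + 8*8*5 = 775
775 mod 104 = 47
Check: 47 mod 8 = 7 ✓, 47 mod 13 = 8 ✓

x ≡ 47 (mod 104)


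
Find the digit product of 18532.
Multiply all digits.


1 × 8 × 5 × 3 × 2 = 240


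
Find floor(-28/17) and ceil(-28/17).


-28/17 = -1.6471
floor = -2
ceil = -1

floor = -2, ceil = -1


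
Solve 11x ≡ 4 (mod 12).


GCD(11, 12) = 1, unique solution
a^(-1) mod 12 = 11
x = 11 * 4 mod 12 = 8

x ≡ 8 (mod 12)


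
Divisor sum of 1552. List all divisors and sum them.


Divisors of 1552: 1, 2, 4, 8, 16, 97, 194, 388, 776, 1552
Sum = 1 + 2 + 4 + 8 + 16 + 97 + 194 + 388 + 776 + 1552 = 3038

σ(1552) = 3038


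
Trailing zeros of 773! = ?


floor(773/5) = 154
floor(773/25) = 30
floor(773/125) = 6
floor(773/625) = 1
Total = 191

191 trailing zeros


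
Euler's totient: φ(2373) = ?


2373 = 3 × 7 × 113
Prime factors: 3, 7, 113
φ(2373) = 2373 × (1-1/3) × (1-1/7) × (1-1/113)
= 2373 × 2/3 × 6/7 × 112/113 = 1344

φ(2373) = 1344


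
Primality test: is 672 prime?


672 / 2 = 336 (exact division)
672 is NOT prime.

No, 672 is not prime


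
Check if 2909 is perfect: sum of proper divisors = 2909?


Proper divisors of 2909: 1
Sum = 1 = 1

No, 2909 is not perfect (1 ≠ 2909)


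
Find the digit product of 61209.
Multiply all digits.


6 × 1 × 2 × 0 × 9 = 0


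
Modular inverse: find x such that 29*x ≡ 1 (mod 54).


Use the extended Euclidean algorithm on (54, 29); each row r = 54*s + 29*t:
r=54, s=1, t=0
r=29, s=0, t=1
q=1: r=25, s=1, t=-1   [54*(1) + 29*(-1) = 25]
q=1: r=4, s=-1, t=2   [54*(-1) + 29*(2) = 4]
q=6: r=1, s=7, t=-13   [54*(7) + 29*(-13) = 1]
q=4: r=0, s=-29, t=54   [54*(-29) + 29*(54) = 0]
GCD = 1 with t = -13, so 29*(-13) ≡ 1 (mod 54)
Inverse = -13 mod 54 = 41
Check: 29 * 41 = 1189 ≡ 1 (mod 54)

29^(-1) ≡ 41 (mod 54)


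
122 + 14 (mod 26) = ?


122 + 14 = 136
136 mod 26 = 6


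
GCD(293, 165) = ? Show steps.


293 = 1 * 165 + 128
165 = 1 * 128 + 37
128 = 3 * 37 + 17
37 = 2 * 17 + 3
17 = 5 * 3 + 2
3 = 1 * 2 + 1
2 = 2 * 1 + 0
GCD = 1


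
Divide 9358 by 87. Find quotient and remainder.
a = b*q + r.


9358 = 87 * 107 + 49
Check: 9309 + 49 = 9358

q = 107, r = 49


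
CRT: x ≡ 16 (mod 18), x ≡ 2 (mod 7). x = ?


M = 18*7 = 126
M1 = M/18 = 7, M2 = M/7 = 18
M1^(-1) mod 18 = 13, M2^(-1) mod 7 = 2
x = 16*7*13 + 2*18*2 = 1528
1528 mod 126 = 16
Check: 16 mod 18 = 16 ✓, 16 mod 7 = 2 ✓

x ≡ 16 (mod 126)


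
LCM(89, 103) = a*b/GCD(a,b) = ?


GCD(89, 103) = 1
LCM = 89*103/1 = 9167/1 = 9167

LCM = 9167


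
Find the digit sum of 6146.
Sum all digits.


6 + 1 + 4 + 6 = 17


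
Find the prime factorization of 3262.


3262 / 2 = 1631
1631 / 7 = 233
233 / 233 = 1
3262 = 2 × 7 × 233


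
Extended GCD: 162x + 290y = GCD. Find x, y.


Tabular extended Euclidean (each row: r = 162*s + 290*t):
r=162, s=1, t=0
r=290, s=0, t=1
q=0: r=162, s=1, t=0   [162*(1) + 290*(0) = 162]
q=1: r=128, s=-1, t=1   [162*(-1) + 290*(1) = 128]
q=1: r=34, s=2, t=-1   [162*(2) + 290*(-1) = 34]
q=3: r=26, s=-7, t=4   [162*(-7) + 290*(4) = 26]
q=1: r=8, s=9, t=-5   [162*(9) + 290*(-5) = 8]
q=3: r=2, s=-34, t=19   [162*(-34) + 290*(19) = 2]
q=4: r=0, s=145, t=-81   [162*(145) + 290*(-81) = 0]
GCD = 2; from the row with r=2: x=-34, y=19
Check: 162*(-34) + 290*(19) = -5508 + 5510 = 2

GCD = 2, x = -34, y = 19


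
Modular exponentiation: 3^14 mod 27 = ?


3^1 mod 27 = 3
3^2 mod 27 = 9
3^3 mod 27 = 0
3^4 mod 27 = 0
3^5 mod 27 = 0
3^6 mod 27 = 0
3^7 mod 27 = 0
3^8 mod 27 = 0
3^9 mod 27 = 0
3^10 mod 27 = 0
3^11 mod 27 = 0
3^12 mod 27 = 0
3^13 mod 27 = 0
3^14 mod 27 = 0


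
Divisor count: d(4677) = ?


4677 = 3^1 × 1559^1
d(4677) = (1+1) × (1+1) = 4

4 divisors


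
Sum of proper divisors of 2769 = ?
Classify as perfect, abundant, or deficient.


Proper divisors: 1, 3, 13, 39, 71, 213, 923
Sum = 1 + 3 + 13 + 39 + 71 + 213 + 923 = 1263
1263 < 2769 → deficient

s(2769) = 1263 (deficient)


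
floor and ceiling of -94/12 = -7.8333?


-94/12 = -7.8333
floor = -8
ceil = -7

floor = -8, ceil = -7


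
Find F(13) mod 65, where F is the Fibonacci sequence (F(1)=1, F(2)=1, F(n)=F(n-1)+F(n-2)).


F(k) mod 65 for k=1..13:
1, 1, 2, 3, 5, 8, 13, 21, 34, 55, 24, 14, 38
F(13) mod 65 = 38


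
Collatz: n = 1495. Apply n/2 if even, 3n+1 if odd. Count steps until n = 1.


1495 → 4486 → 2243 → 6730 → 3365 → 10096 → 5048 → 2524 → 1262 → 631 → 1894 → 947 → 2842 → 1421 → 4264 → 2132 → 1066 → 533 → 1600 → 800 → 400 → 200 → 100 → 50 → 25 → 76 → 38 → 19 → 58 → 29 → 88 → 44 → 22 → 11 → 34 → 17 → 52 → 26 → 13 → 40 → 20 → 10 → 5 → 16 → 8 → 4 → 2 → 1
Total steps = 47

47 steps


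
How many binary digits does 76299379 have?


76299379 in base 2 = 100100011000011110001110011
Number of digits = 27

27 digits (base 2)


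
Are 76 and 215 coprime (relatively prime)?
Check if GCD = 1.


Euclidean algorithm:
215 = 2 * 76 + 63
76 = 1 * 63 + 13
63 = 4 * 13 + 11
13 = 1 * 11 + 2
11 = 5 * 2 + 1
2 = 2 * 1 + 0
GCD(76, 215) = 1

Yes, coprime (GCD = 1)


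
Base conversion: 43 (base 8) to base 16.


43 (base 8) = 35 (decimal)
35 (decimal) = 23 (base 16)


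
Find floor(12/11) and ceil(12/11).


12/11 = 1.0909
floor = 1
ceil = 2

floor = 1, ceil = 2


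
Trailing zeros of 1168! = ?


floor(1168/5) = 233
floor(1168/25) = 46
floor(1168/125) = 9
floor(1168/625) = 1
Total = 289

289 trailing zeros


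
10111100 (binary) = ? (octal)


10111100 (base 2) = 188 (decimal)
188 (decimal) = 274 (base 8)


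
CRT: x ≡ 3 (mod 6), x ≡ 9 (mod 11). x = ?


M = 6*11 = 66
M1 = M/6 = 11, M2 = M/11 = 6
M1^(-1) mod 6 = 5, M2^(-1) mod 11 = 2
x = 3*11*5 + 9*6*2 = 273
273 mod 66 = 9
Check: 9 mod 6 = 3 ✓, 9 mod 11 = 9 ✓

x ≡ 9 (mod 66)


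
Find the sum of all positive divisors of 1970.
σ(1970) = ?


Divisors of 1970: 1, 2, 5, 10, 197, 394, 985, 1970
Sum = 1 + 2 + 5 + 10 + 197 + 394 + 985 + 1970 = 3564

σ(1970) = 3564


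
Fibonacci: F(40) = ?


Sequence: 1, 1, 2, 3, 5, 8, 13, 21, 34, 55, 89, 144, 233, 377, 610, 987, 1597, 2584, 4181, 6765, 10946, 17711, 28657, 46368, 75025, 121393, 196418, 317811, 514229, 832040, 1346269, 2178309, 3524578, 5702887, 9227465, 14930352, 24157817, 39088169, 63245986, 102334155
F(40) = 102334155


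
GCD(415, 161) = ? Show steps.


415 = 2 * 161 + 93
161 = 1 * 93 + 68
93 = 1 * 68 + 25
68 = 2 * 25 + 18
25 = 1 * 18 + 7
18 = 2 * 7 + 4
7 = 1 * 4 + 3
4 = 1 * 3 + 1
3 = 3 * 1 + 0
GCD = 1


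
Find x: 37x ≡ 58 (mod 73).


GCD(37, 73) = 1, unique solution
a^(-1) mod 73 = 2
x = 2 * 58 mod 73 = 43

x ≡ 43 (mod 73)


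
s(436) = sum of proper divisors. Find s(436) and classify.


Proper divisors: 1, 2, 4, 109, 218
Sum = 1 + 2 + 4 + 109 + 218 = 334
334 < 436 → deficient

s(436) = 334 (deficient)


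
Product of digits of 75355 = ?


7 × 5 × 3 × 5 × 5 = 2625


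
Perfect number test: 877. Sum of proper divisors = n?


Proper divisors of 877: 1
Sum = 1 = 1

No, 877 is not perfect (1 ≠ 877)


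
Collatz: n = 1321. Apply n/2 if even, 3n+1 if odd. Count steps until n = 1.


1321 → 3964 → 1982 → 991 → 2974 → 1487 → 4462 → 2231 → 6694 → 3347 → 10042 → 5021 → 15064 → 7532 → 3766 → 1883 → 5650 → 2825 → 8476 → 4238 → 2119 → 6358 → 3179 → 9538 → 4769 → 14308 → 7154 → 3577 → 10732 → 5366 → 2683 → 8050 → 4025 → 12076 → 6038 → 3019 → 9058 → 4529 → 13588 → 6794 → 3397 → 10192 → 5096 → 2548 → 1274 → 637 → 1912 → 956 → 478 → 239 → 718 → 359 → 1078 → 539 → 1618 → 809 → 2428 → 1214 → 607 → 1822 → 911 → 2734 → 1367 → 4102 → 2051 → 6154 → 3077 → 9232 → 4616 → 2308 → 1154 → 577 → 1732 → 866 → 433 → 1300 → 650 → 325 → 976 → 488 → 244 → 122 → 61 → 184 → 92 → 46 → 23 → 70 → 35 → 106 → 53 → 160 → 80 → 40 → 20 → 10 → 5 → 16 → 8 → 4 → 2 → 1
Total steps = 101

101 steps


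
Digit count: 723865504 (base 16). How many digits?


723865504 in base 16 = 2B254FA0
Number of digits = 8

8 digits (base 16)


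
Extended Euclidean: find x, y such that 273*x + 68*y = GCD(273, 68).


Tabular extended Euclidean (each row: r = 273*s + 68*t):
r=273, s=1, t=0
r=68, s=0, t=1
q=4: r=1, s=1, t=-4   [273*(1) + 68*(-4) = 1]
q=68: r=0, s=-68, t=273   [273*(-68) + 68*(273) = 0]
GCD = 1; from the row with r=1: x=1, y=-4
Check: 273*(1) + 68*(-4) = 273 - 272 = 1

GCD = 1, x = 1, y = -4


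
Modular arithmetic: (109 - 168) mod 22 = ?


109 - 168 = -59
-59 mod 22 = 7


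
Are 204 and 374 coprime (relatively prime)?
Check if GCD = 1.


Euclidean algorithm:
374 = 1 * 204 + 170
204 = 1 * 170 + 34
170 = 5 * 34 + 0
GCD(204, 374) = 34

No, not coprime (GCD = 34)


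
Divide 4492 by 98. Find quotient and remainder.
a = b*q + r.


4492 = 98 * 45 + 82
Check: 4410 + 82 = 4492

q = 45, r = 82


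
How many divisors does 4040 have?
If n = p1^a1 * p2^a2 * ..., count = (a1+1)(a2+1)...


4040 = 2^3 × 5^1 × 101^1
d(4040) = (3+1) × (1+1) × (1+1) = 16

16 divisors


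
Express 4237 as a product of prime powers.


4237 / 19 = 223
223 / 223 = 1
4237 = 19 × 223


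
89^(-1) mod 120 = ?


Use the extended Euclidean algorithm on (120, 89); each row r = 120*s + 89*t:
r=120, s=1, t=0
r=89, s=0, t=1
q=1: r=31, s=1, t=-1   [120*(1) + 89*(-1) = 31]
q=2: r=27, s=-2, t=3   [120*(-2) + 89*(3) = 27]
q=1: r=4, s=3, t=-4   [120*(3) + 89*(-4) = 4]
q=6: r=3, s=-20, t=27   [120*(-20) + 89*(27) = 3]
q=1: r=1, s=23, t=-31   [120*(23) + 89*(-31) = 1]
q=3: r=0, s=-89, t=120   [120*(-89) + 89*(120) = 0]
GCD = 1 with t = -31, so 89*(-31) ≡ 1 (mod 120)
Inverse = -31 mod 120 = 89
Check: 89 * 89 = 7921 ≡ 1 (mod 120)

89^(-1) ≡ 89 (mod 120)


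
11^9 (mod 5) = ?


11^1 mod 5 = 1
11^2 mod 5 = 1
11^3 mod 5 = 1
11^4 mod 5 = 1
11^5 mod 5 = 1
11^6 mod 5 = 1
11^7 mod 5 = 1
11^8 mod 5 = 1
11^9 mod 5 = 1


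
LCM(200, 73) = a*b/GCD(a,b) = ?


GCD(200, 73) = 1
LCM = 200*73/1 = 14600/1 = 14600

LCM = 14600


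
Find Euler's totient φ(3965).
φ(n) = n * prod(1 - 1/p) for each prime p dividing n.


3965 = 5 × 13 × 61
Prime factors: 5, 13, 61
φ(3965) = 3965 × (1-1/5) × (1-1/13) × (1-1/61)
= 3965 × 4/5 × 12/13 × 60/61 = 2880

φ(3965) = 2880


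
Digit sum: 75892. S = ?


7 + 5 + 8 + 9 + 2 = 31


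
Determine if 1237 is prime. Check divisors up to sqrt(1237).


Check divisors up to sqrt(1237) = 35.1710
No divisors found.
1237 is prime.

Yes, 1237 is prime


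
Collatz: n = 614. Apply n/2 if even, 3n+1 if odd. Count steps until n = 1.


614 → 307 → 922 → 461 → 1384 → 692 → 346 → 173 → 520 → 260 → 130 → 65 → 196 → 98 → 49 → 148 → 74 → 37 → 112 → 56 → 28 → 14 → 7 → 22 → 11 → 34 → 17 → 52 → 26 → 13 → 40 → 20 → 10 → 5 → 16 → 8 → 4 → 2 → 1
Total steps = 38

38 steps


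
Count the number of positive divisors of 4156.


4156 = 2^2 × 1039^1
d(4156) = (2+1) × (1+1) = 6

6 divisors


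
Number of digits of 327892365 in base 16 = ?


327892365 in base 16 = 138B3D8D
Number of digits = 8

8 digits (base 16)


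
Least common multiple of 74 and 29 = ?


GCD(74, 29) = 1
LCM = 74*29/1 = 2146/1 = 2146

LCM = 2146


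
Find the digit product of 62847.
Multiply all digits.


6 × 2 × 8 × 4 × 7 = 2688


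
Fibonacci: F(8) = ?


Sequence: 1, 1, 2, 3, 5, 8, 13, 21
F(8) = 21


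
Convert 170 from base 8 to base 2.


170 (base 8) = 120 (decimal)
120 (decimal) = 1111000 (base 2)


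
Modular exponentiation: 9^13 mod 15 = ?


9^1 mod 15 = 9
9^2 mod 15 = 6
9^3 mod 15 = 9
9^4 mod 15 = 6
9^5 mod 15 = 9
9^6 mod 15 = 6
9^7 mod 15 = 9
9^8 mod 15 = 6
9^9 mod 15 = 9
9^10 mod 15 = 6
9^11 mod 15 = 9
9^12 mod 15 = 6
9^13 mod 15 = 9


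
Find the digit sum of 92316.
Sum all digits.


9 + 2 + 3 + 1 + 6 = 21


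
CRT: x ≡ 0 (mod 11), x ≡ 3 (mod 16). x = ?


M = 11*16 = 176
M1 = M/11 = 16, M2 = M/16 = 11
M1^(-1) mod 11 = 9, M2^(-1) mod 16 = 3
x = 0*16*9 + 3*11*3 = 99
99 mod 176 = 99
Check: 99 mod 11 = 0 ✓, 99 mod 16 = 3 ✓

x ≡ 99 (mod 176)


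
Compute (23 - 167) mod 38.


23 - 167 = -144
-144 mod 38 = 8


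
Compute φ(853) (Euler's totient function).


853 = 853
Prime factors: 853
φ(853) = 853 × (1-1/853)
= 853 × 852/853 = 852

φ(853) = 852


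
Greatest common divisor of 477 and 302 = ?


477 = 1 * 302 + 175
302 = 1 * 175 + 127
175 = 1 * 127 + 48
127 = 2 * 48 + 31
48 = 1 * 31 + 17
31 = 1 * 17 + 14
17 = 1 * 14 + 3
14 = 4 * 3 + 2
3 = 1 * 2 + 1
2 = 2 * 1 + 0
GCD = 1


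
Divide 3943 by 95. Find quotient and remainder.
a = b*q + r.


3943 = 95 * 41 + 48
Check: 3895 + 48 = 3943

q = 41, r = 48


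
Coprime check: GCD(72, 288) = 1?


Euclidean algorithm:
288 = 4 * 72 + 0
GCD(72, 288) = 72

No, not coprime (GCD = 72)


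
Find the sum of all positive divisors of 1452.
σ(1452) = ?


Divisors of 1452: 1, 2, 3, 4, 6, 11, 12, 22, 33, 44, 66, 121, 132, 242, 363, 484, 726, 1452
Sum = 1 + 2 + 3 + 4 + 6 + 11 + 12 + 22 + 33 + 44 + 66 + 121 + 132 + 242 + 363 + 484 + 726 + 1452 = 3724

σ(1452) = 3724


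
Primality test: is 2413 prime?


2413 / 19 = 127 (exact division)
2413 is NOT prime.

No, 2413 is not prime


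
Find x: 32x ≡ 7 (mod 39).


GCD(32, 39) = 1, unique solution
a^(-1) mod 39 = 11
x = 11 * 7 mod 39 = 38

x ≡ 38 (mod 39)


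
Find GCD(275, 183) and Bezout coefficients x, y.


Tabular extended Euclidean (each row: r = 275*s + 183*t):
r=275, s=1, t=0
r=183, s=0, t=1
q=1: r=92, s=1, t=-1   [275*(1) + 183*(-1) = 92]
q=1: r=91, s=-1, t=2   [275*(-1) + 183*(2) = 91]
q=1: r=1, s=2, t=-3   [275*(2) + 183*(-3) = 1]
q=91: r=0, s=-183, t=275   [275*(-183) + 183*(275) = 0]
GCD = 1; from the row with r=1: x=2, y=-3
Check: 275*(2) + 183*(-3) = 550 - 549 = 1

GCD = 1, x = 2, y = -3


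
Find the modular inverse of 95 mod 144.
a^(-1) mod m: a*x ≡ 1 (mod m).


Use the extended Euclidean algorithm on (144, 95); each row r = 144*s + 95*t:
r=144, s=1, t=0
r=95, s=0, t=1
q=1: r=49, s=1, t=-1   [144*(1) + 95*(-1) = 49]
q=1: r=46, s=-1, t=2   [144*(-1) + 95*(2) = 46]
q=1: r=3, s=2, t=-3   [144*(2) + 95*(-3) = 3]
q=15: r=1, s=-31, t=47   [144*(-31) + 95*(47) = 1]
q=3: r=0, s=95, t=-144   [144*(95) + 95*(-144) = 0]
GCD = 1 with t = 47, so 95*(47) ≡ 1 (mod 144)
Inverse = 47 mod 144 = 47
Check: 95 * 47 = 4465 ≡ 1 (mod 144)

95^(-1) ≡ 47 (mod 144)


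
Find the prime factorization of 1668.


1668 / 2 = 834
834 / 2 = 417
417 / 3 = 139
139 / 139 = 1
1668 = 2^2 × 3 × 139


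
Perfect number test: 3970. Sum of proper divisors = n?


Proper divisors of 3970: 1, 2, 5, 10, 397, 794, 1985
Sum = 1 + 2 + 5 + 10 + 397 + 794 + 1985 = 3194

No, 3970 is not perfect (3194 ≠ 3970)


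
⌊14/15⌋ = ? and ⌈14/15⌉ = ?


14/15 = 0.9333
floor = 0
ceil = 1

floor = 0, ceil = 1


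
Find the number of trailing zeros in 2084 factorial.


floor(2084/5) = 416
floor(2084/25) = 83
floor(2084/125) = 16
floor(2084/625) = 3
Total = 518

518 trailing zeros


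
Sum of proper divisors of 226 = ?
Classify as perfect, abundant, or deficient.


Proper divisors: 1, 2, 113
Sum = 1 + 2 + 113 = 116
116 < 226 → deficient

s(226) = 116 (deficient)


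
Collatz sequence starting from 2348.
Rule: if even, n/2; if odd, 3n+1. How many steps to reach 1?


2348 → 1174 → 587 → 1762 → 881 → 2644 → 1322 → 661 → 1984 → 992 → 496 → 248 → 124 → 62 → 31 → 94 → 47 → 142 → 71 → 214 → 107 → 322 → 161 → 484 → 242 → 121 → 364 → 182 → 91 → 274 → 137 → 412 → 206 → 103 → 310 → 155 → 466 → 233 → 700 → 350 → 175 → 526 → 263 → 790 → 395 → 1186 → 593 → 1780 → 890 → 445 → 1336 → 668 → 334 → 167 → 502 → 251 → 754 → 377 → 1132 → 566 → 283 → 850 → 425 → 1276 → 638 → 319 → 958 → 479 → 1438 → 719 → 2158 → 1079 → 3238 → 1619 → 4858 → 2429 → 7288 → 3644 → 1822 → 911 → 2734 → 1367 → 4102 → 2051 → 6154 → 3077 → 9232 → 4616 → 2308 → 1154 → 577 → 1732 → 866 → 433 → 1300 → 650 → 325 → 976 → 488 → 244 → 122 → 61 → 184 → 92 → 46 → 23 → 70 → 35 → 106 → 53 → 160 → 80 → 40 → 20 → 10 → 5 → 16 → 8 → 4 → 2 → 1
Total steps = 120

120 steps


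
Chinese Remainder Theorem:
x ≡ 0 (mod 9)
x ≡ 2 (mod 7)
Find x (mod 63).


M = 9*7 = 63
M1 = M/9 = 7, M2 = M/7 = 9
M1^(-1) mod 9 = 4, M2^(-1) mod 7 = 4
x = 0*7*4 + 2*9*4 = 72
72 mod 63 = 9
Check: 9 mod 9 = 0 ✓, 9 mod 7 = 2 ✓

x ≡ 9 (mod 63)


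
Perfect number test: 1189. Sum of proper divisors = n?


Proper divisors of 1189: 1, 29, 41
Sum = 1 + 29 + 41 = 71

No, 1189 is not perfect (71 ≠ 1189)


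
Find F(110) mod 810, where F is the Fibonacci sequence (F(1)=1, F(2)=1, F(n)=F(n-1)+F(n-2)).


F(k) mod 810 for k=1..110:
1, 1, 2, 3, 5, 8, 13, 21, 34, 55, 89, 144, 233, 377, 610, 177, 787, 154, 131, 285, 416, 701, 307, 198, 505, 703, 398, 291, 689, 170, 49, 219, 268, 487, 755, 432, 377, 809, 376, 375, 751, 316, 257, 573, 20, 593, 613, 396, 199, 595, 794, 579, 563, 332, 85, 417, 502, 109, 611, 720, 521, 431, 142, 573, 715, 478, 383, 51, 434, 485, 109, 594, 703, 487, 380, 57, 437, 494, 121, 615, 736, 541, 467, 198, 665, 53, 718, 771, 679, 640, 509, 339, 38, 377, 415, 792, 397, 379, 776, 345, 311, 656, 157, 3, 160, 163, 323, 486, 809, 485
F(110) mod 810 = 485


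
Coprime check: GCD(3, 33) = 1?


Euclidean algorithm:
33 = 11 * 3 + 0
GCD(3, 33) = 3

No, not coprime (GCD = 3)


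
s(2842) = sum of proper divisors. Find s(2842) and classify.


Proper divisors: 1, 2, 7, 14, 29, 49, 58, 98, 203, 406, 1421
Sum = 1 + 2 + 7 + 14 + 29 + 49 + 58 + 98 + 203 + 406 + 1421 = 2288
2288 < 2842 → deficient

s(2842) = 2288 (deficient)


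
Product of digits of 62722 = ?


6 × 2 × 7 × 2 × 2 = 336


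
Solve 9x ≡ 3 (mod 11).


GCD(9, 11) = 1, unique solution
a^(-1) mod 11 = 5
x = 5 * 3 mod 11 = 4

x ≡ 4 (mod 11)


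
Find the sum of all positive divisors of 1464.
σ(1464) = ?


Divisors of 1464: 1, 2, 3, 4, 6, 8, 12, 24, 61, 122, 183, 244, 366, 488, 732, 1464
Sum = 1 + 2 + 3 + 4 + 6 + 8 + 12 + 24 + 61 + 122 + 183 + 244 + 366 + 488 + 732 + 1464 = 3720

σ(1464) = 3720


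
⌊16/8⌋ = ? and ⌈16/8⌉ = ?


16/8 = 2.0000
floor = 2
ceil = 2

floor = 2, ceil = 2


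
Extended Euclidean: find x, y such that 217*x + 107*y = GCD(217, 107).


Tabular extended Euclidean (each row: r = 217*s + 107*t):
r=217, s=1, t=0
r=107, s=0, t=1
q=2: r=3, s=1, t=-2   [217*(1) + 107*(-2) = 3]
q=35: r=2, s=-35, t=71   [217*(-35) + 107*(71) = 2]
q=1: r=1, s=36, t=-73   [217*(36) + 107*(-73) = 1]
q=2: r=0, s=-107, t=217   [217*(-107) + 107*(217) = 0]
GCD = 1; from the row with r=1: x=36, y=-73
Check: 217*(36) + 107*(-73) = 7812 - 7811 = 1

GCD = 1, x = 36, y = -73


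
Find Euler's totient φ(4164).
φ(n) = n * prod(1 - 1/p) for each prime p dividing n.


4164 = 2^2 × 3 × 347
Prime factors: 2, 3, 347
φ(4164) = 4164 × (1-1/2) × (1-1/3) × (1-1/347)
= 4164 × 1/2 × 2/3 × 346/347 = 1384

φ(4164) = 1384


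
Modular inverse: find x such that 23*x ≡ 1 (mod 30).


Use the extended Euclidean algorithm on (30, 23); each row r = 30*s + 23*t:
r=30, s=1, t=0
r=23, s=0, t=1
q=1: r=7, s=1, t=-1   [30*(1) + 23*(-1) = 7]
q=3: r=2, s=-3, t=4   [30*(-3) + 23*(4) = 2]
q=3: r=1, s=10, t=-13   [30*(10) + 23*(-13) = 1]
q=2: r=0, s=-23, t=30   [30*(-23) + 23*(30) = 0]
GCD = 1 with t = -13, so 23*(-13) ≡ 1 (mod 30)
Inverse = -13 mod 30 = 17
Check: 23 * 17 = 391 ≡ 1 (mod 30)

23^(-1) ≡ 17 (mod 30)


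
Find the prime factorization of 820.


820 / 2 = 410
410 / 2 = 205
205 / 5 = 41
41 / 41 = 1
820 = 2^2 × 5 × 41


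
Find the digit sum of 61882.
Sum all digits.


6 + 1 + 8 + 8 + 2 = 25


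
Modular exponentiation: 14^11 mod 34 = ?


14^1 mod 34 = 14
14^2 mod 34 = 26
14^3 mod 34 = 24
14^4 mod 34 = 30
14^5 mod 34 = 12
14^6 mod 34 = 32
14^7 mod 34 = 6
14^8 mod 34 = 16
14^9 mod 34 = 20
14^10 mod 34 = 8
14^11 mod 34 = 10


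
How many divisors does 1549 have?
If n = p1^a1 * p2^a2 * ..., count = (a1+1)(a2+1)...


1549 = 1549^1
d(1549) = (1+1) = 2

2 divisors


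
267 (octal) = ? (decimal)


267 (base 8) = 183 (decimal)
183 (decimal) = 183 (base 10)


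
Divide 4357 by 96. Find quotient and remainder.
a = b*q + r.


4357 = 96 * 45 + 37
Check: 4320 + 37 = 4357

q = 45, r = 37


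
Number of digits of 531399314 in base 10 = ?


531399314 has 9 digits in base 10
floor(log10(531399314)) + 1 = floor(8.7254) + 1 = 9

9 digits (base 10)


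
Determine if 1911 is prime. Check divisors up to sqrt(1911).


1911 / 3 = 637 (exact division)
1911 is NOT prime.

No, 1911 is not prime


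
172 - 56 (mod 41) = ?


172 - 56 = 116
116 mod 41 = 34


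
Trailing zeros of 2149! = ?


floor(2149/5) = 429
floor(2149/25) = 85
floor(2149/125) = 17
floor(2149/625) = 3
Total = 534

534 trailing zeros


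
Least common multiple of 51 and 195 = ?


GCD(51, 195) = 3
LCM = 51*195/3 = 9945/3 = 3315

LCM = 3315


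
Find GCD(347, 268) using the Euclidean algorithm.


347 = 1 * 268 + 79
268 = 3 * 79 + 31
79 = 2 * 31 + 17
31 = 1 * 17 + 14
17 = 1 * 14 + 3
14 = 4 * 3 + 2
3 = 1 * 2 + 1
2 = 2 * 1 + 0
GCD = 1


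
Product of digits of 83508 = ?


8 × 3 × 5 × 0 × 8 = 0


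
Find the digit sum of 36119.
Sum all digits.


3 + 6 + 1 + 1 + 9 = 20


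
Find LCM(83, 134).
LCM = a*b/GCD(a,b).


GCD(83, 134) = 1
LCM = 83*134/1 = 11122/1 = 11122

LCM = 11122


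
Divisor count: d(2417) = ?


2417 = 2417^1
d(2417) = (1+1) = 2

2 divisors


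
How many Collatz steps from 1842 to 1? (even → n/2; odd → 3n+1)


1842 → 921 → 2764 → 1382 → 691 → 2074 → 1037 → 3112 → 1556 → 778 → 389 → 1168 → 584 → 292 → 146 → 73 → 220 → 110 → 55 → 166 → 83 → 250 → 125 → 376 → 188 → 94 → 47 → 142 → 71 → 214 → 107 → 322 → 161 → 484 → 242 → 121 → 364 → 182 → 91 → 274 → 137 → 412 → 206 → 103 → 310 → 155 → 466 → 233 → 700 → 350 → 175 → 526 → 263 → 790 → 395 → 1186 → 593 → 1780 → 890 → 445 → 1336 → 668 → 334 → 167 → 502 → 251 → 754 → 377 → 1132 → 566 → 283 → 850 → 425 → 1276 → 638 → 319 → 958 → 479 → 1438 → 719 → 2158 → 1079 → 3238 → 1619 → 4858 → 2429 → 7288 → 3644 → 1822 → 911 → 2734 → 1367 → 4102 → 2051 → 6154 → 3077 → 9232 → 4616 → 2308 → 1154 → 577 → 1732 → 866 → 433 → 1300 → 650 → 325 → 976 → 488 → 244 → 122 → 61 → 184 → 92 → 46 → 23 → 70 → 35 → 106 → 53 → 160 → 80 → 40 → 20 → 10 → 5 → 16 → 8 → 4 → 2 → 1
Total steps = 130

130 steps


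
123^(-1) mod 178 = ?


Use the extended Euclidean algorithm on (178, 123); each row r = 178*s + 123*t:
r=178, s=1, t=0
r=123, s=0, t=1
q=1: r=55, s=1, t=-1   [178*(1) + 123*(-1) = 55]
q=2: r=13, s=-2, t=3   [178*(-2) + 123*(3) = 13]
q=4: r=3, s=9, t=-13   [178*(9) + 123*(-13) = 3]
q=4: r=1, s=-38, t=55   [178*(-38) + 123*(55) = 1]
q=3: r=0, s=123, t=-178   [178*(123) + 123*(-178) = 0]
GCD = 1 with t = 55, so 123*(55) ≡ 1 (mod 178)
Inverse = 55 mod 178 = 55
Check: 123 * 55 = 6765 ≡ 1 (mod 178)

123^(-1) ≡ 55 (mod 178)


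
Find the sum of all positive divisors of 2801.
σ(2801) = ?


Divisors of 2801: 1, 2801
Sum = 1 + 2801 = 2802

σ(2801) = 2802


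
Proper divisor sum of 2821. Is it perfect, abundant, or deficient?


Proper divisors: 1, 7, 13, 31, 91, 217, 403
Sum = 1 + 7 + 13 + 31 + 91 + 217 + 403 = 763
763 < 2821 → deficient

s(2821) = 763 (deficient)


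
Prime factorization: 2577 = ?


2577 / 3 = 859
859 / 859 = 1
2577 = 3 × 859


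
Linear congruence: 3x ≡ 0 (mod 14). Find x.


GCD(3, 14) = 1, unique solution
a^(-1) mod 14 = 5
x = 5 * 0 mod 14 = 0

x ≡ 0 (mod 14)


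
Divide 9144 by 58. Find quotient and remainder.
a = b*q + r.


9144 = 58 * 157 + 38
Check: 9106 + 38 = 9144

q = 157, r = 38


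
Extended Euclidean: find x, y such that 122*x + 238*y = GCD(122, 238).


Tabular extended Euclidean (each row: r = 122*s + 238*t):
r=122, s=1, t=0
r=238, s=0, t=1
q=0: r=122, s=1, t=0   [122*(1) + 238*(0) = 122]
q=1: r=116, s=-1, t=1   [122*(-1) + 238*(1) = 116]
q=1: r=6, s=2, t=-1   [122*(2) + 238*(-1) = 6]
q=19: r=2, s=-39, t=20   [122*(-39) + 238*(20) = 2]
q=3: r=0, s=119, t=-61   [122*(119) + 238*(-61) = 0]
GCD = 2; from the row with r=2: x=-39, y=20
Check: 122*(-39) + 238*(20) = -4758 + 4760 = 2

GCD = 2, x = -39, y = 20


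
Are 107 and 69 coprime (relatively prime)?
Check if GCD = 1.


Euclidean algorithm:
107 = 1 * 69 + 38
69 = 1 * 38 + 31
38 = 1 * 31 + 7
31 = 4 * 7 + 3
7 = 2 * 3 + 1
3 = 3 * 1 + 0
GCD(107, 69) = 1

Yes, coprime (GCD = 1)


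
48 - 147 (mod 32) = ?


48 - 147 = -99
-99 mod 32 = 29


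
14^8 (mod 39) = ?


14^1 mod 39 = 14
14^2 mod 39 = 1
14^3 mod 39 = 14
14^4 mod 39 = 1
14^5 mod 39 = 14
14^6 mod 39 = 1
14^7 mod 39 = 14
14^8 mod 39 = 1


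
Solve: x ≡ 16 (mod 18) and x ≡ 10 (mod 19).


M = 18*19 = 342
M1 = M/18 = 19, M2 = M/19 = 18
M1^(-1) mod 18 = 1, M2^(-1) mod 19 = 18
x = 16*19*1 + 10*18*18 = 3544
3544 mod 342 = 124
Check: 124 mod 18 = 16 ✓, 124 mod 19 = 10 ✓

x ≡ 124 (mod 342)


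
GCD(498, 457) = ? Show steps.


498 = 1 * 457 + 41
457 = 11 * 41 + 6
41 = 6 * 6 + 5
6 = 1 * 5 + 1
5 = 5 * 1 + 0
GCD = 1


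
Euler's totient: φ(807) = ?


807 = 3 × 269
Prime factors: 3, 269
φ(807) = 807 × (1-1/3) × (1-1/269)
= 807 × 2/3 × 268/269 = 536

φ(807) = 536


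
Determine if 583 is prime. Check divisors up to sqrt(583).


583 / 11 = 53 (exact division)
583 is NOT prime.

No, 583 is not prime


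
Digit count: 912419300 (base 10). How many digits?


912419300 has 9 digits in base 10
floor(log10(912419300)) + 1 = floor(8.9602) + 1 = 9

9 digits (base 10)


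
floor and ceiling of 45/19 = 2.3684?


45/19 = 2.3684
floor = 2
ceil = 3

floor = 2, ceil = 3


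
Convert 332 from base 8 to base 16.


332 (base 8) = 218 (decimal)
218 (decimal) = DA (base 16)


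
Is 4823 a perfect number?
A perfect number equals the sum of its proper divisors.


Proper divisors of 4823: 1, 7, 13, 53, 91, 371, 689
Sum = 1 + 7 + 13 + 53 + 91 + 371 + 689 = 1225

No, 4823 is not perfect (1225 ≠ 4823)


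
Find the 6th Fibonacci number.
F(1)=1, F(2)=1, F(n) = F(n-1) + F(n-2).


Sequence: 1, 1, 2, 3, 5, 8
F(6) = 8


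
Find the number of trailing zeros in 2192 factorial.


floor(2192/5) = 438
floor(2192/25) = 87
floor(2192/125) = 17
floor(2192/625) = 3
Total = 545

545 trailing zeros


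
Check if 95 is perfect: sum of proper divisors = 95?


Proper divisors of 95: 1, 5, 19
Sum = 1 + 5 + 19 = 25

No, 95 is not perfect (25 ≠ 95)


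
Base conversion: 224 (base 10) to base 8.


224 (base 10) = 224 (decimal)
224 (decimal) = 340 (base 8)


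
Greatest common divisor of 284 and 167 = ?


284 = 1 * 167 + 117
167 = 1 * 117 + 50
117 = 2 * 50 + 17
50 = 2 * 17 + 16
17 = 1 * 16 + 1
16 = 16 * 1 + 0
GCD = 1


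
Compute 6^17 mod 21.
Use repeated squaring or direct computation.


6^1 mod 21 = 6
6^2 mod 21 = 15
6^3 mod 21 = 6
6^4 mod 21 = 15
6^5 mod 21 = 6
6^6 mod 21 = 15
6^7 mod 21 = 6
6^8 mod 21 = 15
6^9 mod 21 = 6
6^10 mod 21 = 15
6^11 mod 21 = 6
6^12 mod 21 = 15
6^13 mod 21 = 6
6^14 mod 21 = 15
6^15 mod 21 = 6
6^16 mod 21 = 15
6^17 mod 21 = 6


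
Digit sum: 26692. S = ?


2 + 6 + 6 + 9 + 2 = 25


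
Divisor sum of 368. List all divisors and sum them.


Divisors of 368: 1, 2, 4, 8, 16, 23, 46, 92, 184, 368
Sum = 1 + 2 + 4 + 8 + 16 + 23 + 46 + 92 + 184 + 368 = 744

σ(368) = 744


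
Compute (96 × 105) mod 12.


96 × 105 = 10080
10080 mod 12 = 0


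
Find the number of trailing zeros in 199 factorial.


floor(199/5) = 39
floor(199/25) = 7
floor(199/125) = 1
Total = 47

47 trailing zeros


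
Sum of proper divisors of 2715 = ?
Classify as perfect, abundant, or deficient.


Proper divisors: 1, 3, 5, 15, 181, 543, 905
Sum = 1 + 3 + 5 + 15 + 181 + 543 + 905 = 1653
1653 < 2715 → deficient

s(2715) = 1653 (deficient)


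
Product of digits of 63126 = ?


6 × 3 × 1 × 2 × 6 = 216


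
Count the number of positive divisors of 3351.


3351 = 3^1 × 1117^1
d(3351) = (1+1) × (1+1) = 4

4 divisors


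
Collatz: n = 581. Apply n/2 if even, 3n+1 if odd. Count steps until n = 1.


581 → 1744 → 872 → 436 → 218 → 109 → 328 → 164 → 82 → 41 → 124 → 62 → 31 → 94 → 47 → 142 → 71 → 214 → 107 → 322 → 161 → 484 → 242 → 121 → 364 → 182 → 91 → 274 → 137 → 412 → 206 → 103 → 310 → 155 → 466 → 233 → 700 → 350 → 175 → 526 → 263 → 790 → 395 → 1186 → 593 → 1780 → 890 → 445 → 1336 → 668 → 334 → 167 → 502 → 251 → 754 → 377 → 1132 → 566 → 283 → 850 → 425 → 1276 → 638 → 319 → 958 → 479 → 1438 → 719 → 2158 → 1079 → 3238 → 1619 → 4858 → 2429 → 7288 → 3644 → 1822 → 911 → 2734 → 1367 → 4102 → 2051 → 6154 → 3077 → 9232 → 4616 → 2308 → 1154 → 577 → 1732 → 866 → 433 → 1300 → 650 → 325 → 976 → 488 → 244 → 122 → 61 → 184 → 92 → 46 → 23 → 70 → 35 → 106 → 53 → 160 → 80 → 40 → 20 → 10 → 5 → 16 → 8 → 4 → 2 → 1
Total steps = 118

118 steps


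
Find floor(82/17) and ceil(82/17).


82/17 = 4.8235
floor = 4
ceil = 5

floor = 4, ceil = 5


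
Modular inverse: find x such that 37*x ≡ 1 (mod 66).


Use the extended Euclidean algorithm on (66, 37); each row r = 66*s + 37*t:
r=66, s=1, t=0
r=37, s=0, t=1
q=1: r=29, s=1, t=-1   [66*(1) + 37*(-1) = 29]
q=1: r=8, s=-1, t=2   [66*(-1) + 37*(2) = 8]
q=3: r=5, s=4, t=-7   [66*(4) + 37*(-7) = 5]
q=1: r=3, s=-5, t=9   [66*(-5) + 37*(9) = 3]
q=1: r=2, s=9, t=-16   [66*(9) + 37*(-16) = 2]
q=1: r=1, s=-14, t=25   [66*(-14) + 37*(25) = 1]
q=2: r=0, s=37, t=-66   [66*(37) + 37*(-66) = 0]
GCD = 1 with t = 25, so 37*(25) ≡ 1 (mod 66)
Inverse = 25 mod 66 = 25
Check: 37 * 25 = 925 ≡ 1 (mod 66)

37^(-1) ≡ 25 (mod 66)


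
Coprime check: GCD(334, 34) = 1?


Euclidean algorithm:
334 = 9 * 34 + 28
34 = 1 * 28 + 6
28 = 4 * 6 + 4
6 = 1 * 4 + 2
4 = 2 * 2 + 0
GCD(334, 34) = 2

No, not coprime (GCD = 2)


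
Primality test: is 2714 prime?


2714 / 2 = 1357 (exact division)
2714 is NOT prime.

No, 2714 is not prime


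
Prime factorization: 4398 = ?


4398 / 2 = 2199
2199 / 3 = 733
733 / 733 = 1
4398 = 2 × 3 × 733


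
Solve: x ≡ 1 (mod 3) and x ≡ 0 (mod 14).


M = 3*14 = 42
M1 = M/3 = 14, M2 = M/14 = 3
M1^(-1) mod 3 = 2, M2^(-1) mod 14 = 5
x = 1*14*2 + 0*3*5 = 28
28 mod 42 = 28
Check: 28 mod 3 = 1 ✓, 28 mod 14 = 0 ✓

x ≡ 28 (mod 42)


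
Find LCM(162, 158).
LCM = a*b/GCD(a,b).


GCD(162, 158) = 2
LCM = 162*158/2 = 25596/2 = 12798

LCM = 12798


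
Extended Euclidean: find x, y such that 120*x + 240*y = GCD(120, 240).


Tabular extended Euclidean (each row: r = 120*s + 240*t):
r=120, s=1, t=0
r=240, s=0, t=1
q=0: r=120, s=1, t=0   [120*(1) + 240*(0) = 120]
q=2: r=0, s=-2, t=1   [120*(-2) + 240*(1) = 0]
GCD = 120; from the row with r=120: x=1, y=0
Check: 120*(1) + 240*(0) = 120 + 0 = 120

GCD = 120, x = 1, y = 0


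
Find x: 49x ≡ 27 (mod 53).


GCD(49, 53) = 1, unique solution
a^(-1) mod 53 = 13
x = 13 * 27 mod 53 = 33

x ≡ 33 (mod 53)


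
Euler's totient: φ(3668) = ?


3668 = 2^2 × 7 × 131
Prime factors: 2, 7, 131
φ(3668) = 3668 × (1-1/2) × (1-1/7) × (1-1/131)
= 3668 × 1/2 × 6/7 × 130/131 = 1560

φ(3668) = 1560


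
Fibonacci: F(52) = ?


Sequence: 1, 1, 2, 3, 5, 8, 13, 21, 34, 55, 89, 144, 233, 377, 610, 987, 1597, 2584, 4181, 6765, 10946, 17711, 28657, 46368, 75025, 121393, 196418, 317811, 514229, 832040, 1346269, 2178309, 3524578, 5702887, 9227465, 14930352, 24157817, 39088169, 63245986, 102334155, 165580141, 267914296, 433494437, 701408733, 1134903170, 1836311903, 2971215073, 4807526976, 7778742049, 12586269025, 20365011074, 32951280099
F(52) = 32951280099


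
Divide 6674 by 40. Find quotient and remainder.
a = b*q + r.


6674 = 40 * 166 + 34
Check: 6640 + 34 = 6674

q = 166, r = 34


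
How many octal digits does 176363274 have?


176363274 in base 8 = 1240613412
Number of digits = 10

10 digits (base 8)


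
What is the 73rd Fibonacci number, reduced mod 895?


F(k) mod 895 for k=1..73:
1, 1, 2, 3, 5, 8, 13, 21, 34, 55, 89, 144, 233, 377, 610, 92, 702, 794, 601, 500, 206, 706, 17, 723, 740, 568, 413, 86, 499, 585, 189, 774, 68, 842, 15, 857, 872, 834, 811, 750, 666, 521, 292, 813, 210, 128, 338, 466, 804, 375, 284, 659, 48, 707, 755, 567, 427, 99, 526, 625, 256, 881, 242, 228, 470, 698, 273, 76, 349, 425, 774, 304, 183
F(73) mod 895 = 183


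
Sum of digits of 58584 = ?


5 + 8 + 5 + 8 + 4 = 30


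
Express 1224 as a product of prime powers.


1224 / 2 = 612
612 / 2 = 306
306 / 2 = 153
153 / 3 = 51
51 / 3 = 17
17 / 17 = 1
1224 = 2^3 × 3^2 × 17


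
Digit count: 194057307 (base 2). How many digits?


194057307 in base 2 = 1011100100010001010001011011
Number of digits = 28

28 digits (base 2)


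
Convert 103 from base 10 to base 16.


103 (base 10) = 103 (decimal)
103 (decimal) = 67 (base 16)


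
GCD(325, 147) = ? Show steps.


325 = 2 * 147 + 31
147 = 4 * 31 + 23
31 = 1 * 23 + 8
23 = 2 * 8 + 7
8 = 1 * 7 + 1
7 = 7 * 1 + 0
GCD = 1


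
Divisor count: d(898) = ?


898 = 2^1 × 449^1
d(898) = (1+1) × (1+1) = 4

4 divisors


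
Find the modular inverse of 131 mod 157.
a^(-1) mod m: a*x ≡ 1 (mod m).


Use the extended Euclidean algorithm on (157, 131); each row r = 157*s + 131*t:
r=157, s=1, t=0
r=131, s=0, t=1
q=1: r=26, s=1, t=-1   [157*(1) + 131*(-1) = 26]
q=5: r=1, s=-5, t=6   [157*(-5) + 131*(6) = 1]
q=26: r=0, s=131, t=-157   [157*(131) + 131*(-157) = 0]
GCD = 1 with t = 6, so 131*(6) ≡ 1 (mod 157)
Inverse = 6 mod 157 = 6
Check: 131 * 6 = 786 ≡ 1 (mod 157)

131^(-1) ≡ 6 (mod 157)


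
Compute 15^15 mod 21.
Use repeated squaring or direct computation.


15^1 mod 21 = 15
15^2 mod 21 = 15
15^3 mod 21 = 15
15^4 mod 21 = 15
15^5 mod 21 = 15
15^6 mod 21 = 15
15^7 mod 21 = 15
15^8 mod 21 = 15
15^9 mod 21 = 15
15^10 mod 21 = 15
15^11 mod 21 = 15
15^12 mod 21 = 15
15^13 mod 21 = 15
15^14 mod 21 = 15
15^15 mod 21 = 15


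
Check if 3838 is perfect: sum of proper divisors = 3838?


Proper divisors of 3838: 1, 2, 19, 38, 101, 202, 1919
Sum = 1 + 2 + 19 + 38 + 101 + 202 + 1919 = 2282

No, 3838 is not perfect (2282 ≠ 3838)


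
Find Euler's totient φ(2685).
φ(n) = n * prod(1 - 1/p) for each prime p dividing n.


2685 = 3 × 5 × 179
Prime factors: 3, 5, 179
φ(2685) = 2685 × (1-1/3) × (1-1/5) × (1-1/179)
= 2685 × 2/3 × 4/5 × 178/179 = 1424

φ(2685) = 1424


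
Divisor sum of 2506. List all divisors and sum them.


Divisors of 2506: 1, 2, 7, 14, 179, 358, 1253, 2506
Sum = 1 + 2 + 7 + 14 + 179 + 358 + 1253 + 2506 = 4320

σ(2506) = 4320


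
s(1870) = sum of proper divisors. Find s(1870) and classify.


Proper divisors: 1, 2, 5, 10, 11, 17, 22, 34, 55, 85, 110, 170, 187, 374, 935
Sum = 1 + 2 + 5 + 10 + 11 + 17 + 22 + 34 + 55 + 85 + 110 + 170 + 187 + 374 + 935 = 2018
2018 > 1870 → abundant

s(1870) = 2018 (abundant)


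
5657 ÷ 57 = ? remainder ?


5657 = 57 * 99 + 14
Check: 5643 + 14 = 5657

q = 99, r = 14


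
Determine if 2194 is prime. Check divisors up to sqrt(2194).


2194 / 2 = 1097 (exact division)
2194 is NOT prime.

No, 2194 is not prime


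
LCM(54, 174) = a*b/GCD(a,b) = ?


GCD(54, 174) = 6
LCM = 54*174/6 = 9396/6 = 1566

LCM = 1566


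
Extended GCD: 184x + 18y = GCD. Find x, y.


Tabular extended Euclidean (each row: r = 184*s + 18*t):
r=184, s=1, t=0
r=18, s=0, t=1
q=10: r=4, s=1, t=-10   [184*(1) + 18*(-10) = 4]
q=4: r=2, s=-4, t=41   [184*(-4) + 18*(41) = 2]
q=2: r=0, s=9, t=-92   [184*(9) + 18*(-92) = 0]
GCD = 2; from the row with r=2: x=-4, y=41
Check: 184*(-4) + 18*(41) = -736 + 738 = 2

GCD = 2, x = -4, y = 41


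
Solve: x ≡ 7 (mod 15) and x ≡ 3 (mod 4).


M = 15*4 = 60
M1 = M/15 = 4, M2 = M/4 = 15
M1^(-1) mod 15 = 4, M2^(-1) mod 4 = 3
x = 7*4*4 + 3*15*3 = 247
247 mod 60 = 7
Check: 7 mod 15 = 7 ✓, 7 mod 4 = 3 ✓

x ≡ 7 (mod 60)


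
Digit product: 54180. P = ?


5 × 4 × 1 × 8 × 0 = 0


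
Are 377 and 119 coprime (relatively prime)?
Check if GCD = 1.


Euclidean algorithm:
377 = 3 * 119 + 20
119 = 5 * 20 + 19
20 = 1 * 19 + 1
19 = 19 * 1 + 0
GCD(377, 119) = 1

Yes, coprime (GCD = 1)
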